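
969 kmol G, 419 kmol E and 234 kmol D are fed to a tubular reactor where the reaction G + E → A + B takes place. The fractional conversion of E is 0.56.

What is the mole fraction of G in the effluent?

E reacted = 0.56 × 419 = 234.6 kmol; ν_E = −1, so ξ = 234.6/1 = 234.6 kmol.
Outlet amounts (n = n₀ + ν ξ):
  G: 969 − 1(234.6) = 734.4
  E: 419 − 1(234.6) = 184.4
  A: 0 + 1(234.6) = 234.6
  B: 0 + 1(234.6) = 234.6
  D: 234 (inert)
Total out = 1622 kmol; y_G = 734.4 / 1622 = 0.4527.

0.453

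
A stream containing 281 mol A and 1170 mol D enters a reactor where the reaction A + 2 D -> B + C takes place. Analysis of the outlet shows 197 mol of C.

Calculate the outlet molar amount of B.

197 mol

For C: n = n₀ + 1ξ → 197 = 0 + 1ξ, giving ξ = 197 mol.
Outlet amounts (n = n₀ + ν ξ):
  A: 281 − 1(197) = 84
  D: 1170 − 2(197) = 776
  B: 0 + 1(197) = 197
  C: 0 + 1(197) = 197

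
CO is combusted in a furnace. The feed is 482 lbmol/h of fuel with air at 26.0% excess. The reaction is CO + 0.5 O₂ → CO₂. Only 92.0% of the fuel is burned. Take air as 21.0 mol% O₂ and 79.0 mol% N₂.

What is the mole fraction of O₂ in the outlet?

Stoichiometric O₂ = 0.5 × 482 = 241 lbmol/h; O₂ fed = 241 × 1.260 = 303.7 lbmol/h.
N₂ fed = 303.7 × 79/21 = 1142 lbmol/h.
Fuel reacted = 0.92 × 482 → ξ = 443.4 lbmol/h.
Outlet (n = n₀ + ν ξ):
  CO: 482 − 1(443.4) = 38.56
  O₂: 303.7 − 0.5(443.4) = 81.94
  N₂: 1142 (inert)
  CO₂: 0 + 1(443.4) = 443.4
Total out = 1706 lbmol/h; y_O₂ = 81.94 / 1706 = 0.04802.

0.048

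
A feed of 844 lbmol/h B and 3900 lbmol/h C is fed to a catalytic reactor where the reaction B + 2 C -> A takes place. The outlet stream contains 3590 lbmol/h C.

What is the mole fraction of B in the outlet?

For C: n = n₀ − 2ξ → 3590 = 3900 − 2ξ, giving ξ = 155 lbmol/h.
Outlet amounts (n = n₀ + ν ξ):
  B: 844 − 1(155) = 689
  C: 3900 − 2(155) = 3590
  A: 0 + 1(155) = 155
Total out = 4434 lbmol/h; y_B = 689 / 4434 = 0.1554.

0.155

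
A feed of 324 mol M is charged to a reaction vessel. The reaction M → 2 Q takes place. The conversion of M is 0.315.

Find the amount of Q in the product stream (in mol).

204 mol

M reacted = 0.315 × 324 = 102.1 mol; ν_M = −1, so ξ = 102.1/1 = 102.1 mol.
Outlet amounts (n = n₀ + ν ξ):
  M: 324 − 1(102.1) = 221.9
  Q: 0 + 2(102.1) = 204.1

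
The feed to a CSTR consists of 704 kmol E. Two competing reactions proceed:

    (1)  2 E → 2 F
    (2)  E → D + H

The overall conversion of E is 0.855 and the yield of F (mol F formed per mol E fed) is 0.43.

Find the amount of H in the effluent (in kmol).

Yield of F: 2ξ₁ / 704 = 0.43 → ξ₁ = 151.4 kmol.
Conversion of E: 2ξ₁ + 1ξ₂ = 0.855 × 704 = 601.9 → ξ₂ = 299.2 kmol.
Outlet amounts (n = n₀ + Σ ν·ξ):
  E: 704 − 2(151.4) − 1(299.2) = 102.1
  F: 0 + 2(151.4) = 302.7
  D: 0 + 1(299.2) = 299.2
  H: 0 + 1(299.2) = 299.2

299 kmol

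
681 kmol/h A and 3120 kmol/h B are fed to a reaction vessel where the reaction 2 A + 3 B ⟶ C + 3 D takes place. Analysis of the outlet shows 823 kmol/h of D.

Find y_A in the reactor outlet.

0.0375

For D: n = n₀ + 3ξ → 823 = 0 + 3ξ, giving ξ = 274.3 kmol/h.
Outlet amounts (n = n₀ + ν ξ):
  A: 681 − 2(274.3) = 132.3
  B: 3120 − 3(274.3) = 2297
  C: 0 + 1(274.3) = 274.3
  D: 0 + 3(274.3) = 823
Total out = 3527 kmol/h; y_A = 132.3 / 3527 = 0.03752.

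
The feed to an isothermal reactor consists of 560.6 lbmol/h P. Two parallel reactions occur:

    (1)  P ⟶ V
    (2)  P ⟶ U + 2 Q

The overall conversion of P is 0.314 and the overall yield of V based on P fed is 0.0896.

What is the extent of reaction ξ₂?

ξ₂ = 126 lbmol/h

Yield of V: 1ξ₁ / 560.6 = 0.0896 → ξ₁ = 50.23 lbmol/h.
Conversion of P: 1ξ₁ + 1ξ₂ = 0.314 × 560.6 = 176 → ξ₂ = 125.8 lbmol/h.
Outlet amounts (n = n₀ + Σ ν·ξ):
  P: 560.6 − 1(50.23) − 1(125.8) = 384.6
  V: 0 + 1(50.23) = 50.23
  U: 0 + 1(125.8) = 125.8
  Q: 0 + 2(125.8) = 251.6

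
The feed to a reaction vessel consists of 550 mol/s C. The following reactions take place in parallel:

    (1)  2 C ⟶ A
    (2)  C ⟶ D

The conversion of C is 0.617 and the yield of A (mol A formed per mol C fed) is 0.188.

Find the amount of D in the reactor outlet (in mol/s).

133 mol/s

Yield of A: 1ξ₁ / 550 = 0.188 → ξ₁ = 103.4 mol/s.
Conversion of C: 2ξ₁ + 1ξ₂ = 0.617 × 550 = 339.4 → ξ₂ = 132.6 mol/s.
Outlet amounts (n = n₀ + Σ ν·ξ):
  C: 550 − 2(103.4) − 1(132.6) = 210.6
  A: 0 + 1(103.4) = 103.4
  D: 0 + 1(132.6) = 132.6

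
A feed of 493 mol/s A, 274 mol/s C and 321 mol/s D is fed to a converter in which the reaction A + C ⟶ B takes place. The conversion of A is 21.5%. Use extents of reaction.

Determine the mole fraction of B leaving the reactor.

A reacted = 0.215 × 493 = 106 mol/s; ν_A = −1, so ξ = 106/1 = 106 mol/s.
Outlet amounts (n = n₀ + ν ξ):
  A: 493 − 1(106) = 387
  C: 274 − 1(106) = 168
  B: 0 + 1(106) = 106
  D: 321 (inert)
Total out = 982 mol/s; y_B = 106 / 982 = 0.1079.

0.108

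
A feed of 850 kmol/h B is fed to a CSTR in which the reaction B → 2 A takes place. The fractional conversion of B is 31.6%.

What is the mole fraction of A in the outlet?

0.48

B reacted = 0.316 × 850 = 268.6 kmol/h; ν_B = −1, so ξ = 268.6/1 = 268.6 kmol/h.
Outlet amounts (n = n₀ + ν ξ):
  B: 850 − 1(268.6) = 581.4
  A: 0 + 2(268.6) = 537.2
Total out = 1119 kmol/h; y_A = 537.2 / 1119 = 0.4802.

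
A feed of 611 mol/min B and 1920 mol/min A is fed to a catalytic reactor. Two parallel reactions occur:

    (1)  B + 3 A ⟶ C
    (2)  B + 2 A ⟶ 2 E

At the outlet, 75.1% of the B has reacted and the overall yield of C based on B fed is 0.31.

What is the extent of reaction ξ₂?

Yield of C: 1ξ₁ / 611 = 0.31 → ξ₁ = 189.4 mol/min.
Conversion of B: 1ξ₁ + 1ξ₂ = 0.751 × 611 = 458.9 → ξ₂ = 269.5 mol/min.
Outlet amounts (n = n₀ + Σ ν·ξ):
  B: 611 − 1(189.4) − 1(269.5) = 152.1
  A: 1920 − 3(189.4) − 2(269.5) = 812.9
  C: 0 + 1(189.4) = 189.4
  E: 0 + 2(269.5) = 538.9

ξ₂ = 269 mol/min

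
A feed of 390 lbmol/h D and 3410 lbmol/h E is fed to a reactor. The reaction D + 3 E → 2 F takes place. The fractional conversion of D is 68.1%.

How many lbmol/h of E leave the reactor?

2610 lbmol/h

D reacted = 0.681 × 390 = 265.6 lbmol/h; ν_D = −1, so ξ = 265.6/1 = 265.6 lbmol/h.
Outlet amounts (n = n₀ + ν ξ):
  D: 390 − 1(265.6) = 124.4
  E: 3410 − 3(265.6) = 2613
  F: 0 + 2(265.6) = 531.2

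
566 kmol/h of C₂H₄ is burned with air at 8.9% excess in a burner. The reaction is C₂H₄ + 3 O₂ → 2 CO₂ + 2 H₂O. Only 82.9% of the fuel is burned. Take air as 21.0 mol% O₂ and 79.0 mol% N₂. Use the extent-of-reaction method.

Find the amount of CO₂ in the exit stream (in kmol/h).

938 kmol/h

Stoichiometric O₂ = 3 × 566 = 1698 kmol/h; O₂ fed = 1698 × 1.089 = 1849 kmol/h.
N₂ fed = 1849 × 79/21 = 6956 kmol/h.
Fuel reacted = 0.829 × 566 → ξ = 469.2 kmol/h.
Outlet (n = n₀ + ν ξ):
  C₂H₄: 566 − 1(469.2) = 96.79
  O₂: 1849 − 3(469.2) = 441.5
  N₂: 6956 (inert)
  CO₂: 0 + 2(469.2) = 938.4
  H₂O: 0 + 2(469.2) = 938.4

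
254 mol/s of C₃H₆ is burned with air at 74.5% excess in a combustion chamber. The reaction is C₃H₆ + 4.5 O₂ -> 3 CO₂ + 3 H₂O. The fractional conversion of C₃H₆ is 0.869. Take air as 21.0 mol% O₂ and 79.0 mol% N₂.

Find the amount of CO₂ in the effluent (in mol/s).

Stoichiometric O₂ = 4.5 × 254 = 1143 mol/s; O₂ fed = 1143 × 1.745 = 1995 mol/s.
N₂ fed = 1995 × 79/21 = 7503 mol/s.
Fuel reacted = 0.869 × 254 → ξ = 220.7 mol/s.
Outlet (n = n₀ + ν ξ):
  C₃H₆: 254 − 1(220.7) = 33.27
  O₂: 1995 − 4.5(220.7) = 1001
  N₂: 7503 (inert)
  CO₂: 0 + 3(220.7) = 662.2
  H₂O: 0 + 3(220.7) = 662.2

662 mol/s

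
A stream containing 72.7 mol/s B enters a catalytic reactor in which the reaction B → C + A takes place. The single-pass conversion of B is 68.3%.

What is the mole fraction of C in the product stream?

B reacted = 0.683 × 72.7 = 49.65 mol/s; ν_B = −1, so ξ = 49.65/1 = 49.65 mol/s.
Outlet amounts (n = n₀ + ν ξ):
  B: 72.7 − 1(49.65) = 23.05
  C: 0 + 1(49.65) = 49.65
  A: 0 + 1(49.65) = 49.65
Total out = 122.4 mol/s; y_C = 49.65 / 122.4 = 0.4058.

0.406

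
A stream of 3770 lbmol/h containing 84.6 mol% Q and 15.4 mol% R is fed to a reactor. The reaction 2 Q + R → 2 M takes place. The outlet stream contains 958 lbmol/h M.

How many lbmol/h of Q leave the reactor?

For M: n = n₀ + 2ξ → 958 = 0 + 2ξ, giving ξ = 479 lbmol/h.
Outlet amounts (n = n₀ + ν ξ):
  Q: 3189 − 2(479) = 2231
  R: 580.6 − 1(479) = 101.6
  M: 0 + 2(479) = 958

2230 lbmol/h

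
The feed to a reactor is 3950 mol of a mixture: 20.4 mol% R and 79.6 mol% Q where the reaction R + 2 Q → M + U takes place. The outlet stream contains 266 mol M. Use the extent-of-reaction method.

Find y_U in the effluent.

0.0722

For M: n = n₀ + 1ξ → 266 = 0 + 1ξ, giving ξ = 266 mol.
Outlet amounts (n = n₀ + ν ξ):
  R: 805.8 − 1(266) = 539.8
  Q: 3144 − 2(266) = 2612
  M: 0 + 1(266) = 266
  U: 0 + 1(266) = 266
Total out = 3684 mol; y_U = 266 / 3684 = 0.0722.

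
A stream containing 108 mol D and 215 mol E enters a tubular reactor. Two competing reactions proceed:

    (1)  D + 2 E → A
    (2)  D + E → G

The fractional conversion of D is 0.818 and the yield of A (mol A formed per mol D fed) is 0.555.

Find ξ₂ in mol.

ξ₂ = 28.4 mol

Yield of A: 1ξ₁ / 108 = 0.555 → ξ₁ = 59.94 mol.
Conversion of D: 1ξ₁ + 1ξ₂ = 0.818 × 108 = 88.34 → ξ₂ = 28.4 mol.
Outlet amounts (n = n₀ + Σ ν·ξ):
  D: 108 − 1(59.94) − 1(28.4) = 19.66
  E: 215 − 2(59.94) − 1(28.4) = 66.72
  A: 0 + 1(59.94) = 59.94
  G: 0 + 1(28.4) = 28.4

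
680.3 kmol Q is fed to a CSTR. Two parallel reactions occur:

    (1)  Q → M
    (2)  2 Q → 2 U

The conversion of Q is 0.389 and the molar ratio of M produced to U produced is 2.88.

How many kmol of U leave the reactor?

Conversion of Q: Q consumed = 0.389 × 680.3 = 264.6 kmol = 1ξ₁ + 2ξ₂.
Selectivity: 1ξ₁ / (2ξ₂) = 2.88 → ξ₁ = 5.76 ξ₂.
Substitute: (1·5.76 + 2) ξ₂ = 264.6 → ξ₂ = 34.1 kmol, ξ₁ = 196.4 kmol.
Outlet amounts (n = n₀ + Σ ν·ξ):
  Q: 680.3 − 1(196.4) − 2(34.1) = 415.7
  M: 0 + 1(196.4) = 196.4
  U: 0 + 2(34.1) = 68.21

68.2 kmol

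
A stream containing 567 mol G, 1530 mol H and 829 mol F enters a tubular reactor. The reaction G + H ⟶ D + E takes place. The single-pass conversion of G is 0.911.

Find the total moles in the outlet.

2930 mol

G reacted = 0.911 × 567 = 516.5 mol; ν_G = −1, so ξ = 516.5/1 = 516.5 mol.
Outlet amounts (n = n₀ + ν ξ):
  G: 567 − 1(516.5) = 50.46
  H: 1530 − 1(516.5) = 1013
  D: 0 + 1(516.5) = 516.5
  E: 0 + 1(516.5) = 516.5
  F: 829 (inert)
Total out = 50.46 + 1013 + 516.5 + 516.5 + 829 = 2926 mol.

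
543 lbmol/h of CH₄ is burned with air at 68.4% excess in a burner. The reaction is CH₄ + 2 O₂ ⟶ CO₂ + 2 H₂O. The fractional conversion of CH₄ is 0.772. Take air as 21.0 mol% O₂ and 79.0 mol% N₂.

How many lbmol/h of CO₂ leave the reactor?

Stoichiometric O₂ = 2 × 543 = 1086 lbmol/h; O₂ fed = 1086 × 1.684 = 1829 lbmol/h.
N₂ fed = 1829 × 79/21 = 6880 lbmol/h.
Fuel reacted = 0.772 × 543 → ξ = 419.2 lbmol/h.
Outlet (n = n₀ + ν ξ):
  CH₄: 543 − 1(419.2) = 123.8
  O₂: 1829 − 2(419.2) = 990.4
  N₂: 6880 (inert)
  CO₂: 0 + 1(419.2) = 419.2
  H₂O: 0 + 2(419.2) = 838.4

419 lbmol/h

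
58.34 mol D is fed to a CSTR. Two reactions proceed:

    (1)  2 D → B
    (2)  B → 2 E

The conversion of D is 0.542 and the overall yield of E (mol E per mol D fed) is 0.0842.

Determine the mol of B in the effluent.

13.4 mol

Conversion of D: D consumed = 2ξ₁ = 0.542 × 58.34 → ξ₁ = 15.81 mol.
Yield of E: 2ξ₂ / 58.34 = 0.0842 → ξ₂ = 2.456 mol.
Outlet amounts (n = n₀ + Σ ν·ξ):
  D: 58.34 − 2(15.81) = 26.72
  B: 0 + 1(15.81) − 1(2.456) = 13.35
  E: 0 + 2(2.456) = 4.912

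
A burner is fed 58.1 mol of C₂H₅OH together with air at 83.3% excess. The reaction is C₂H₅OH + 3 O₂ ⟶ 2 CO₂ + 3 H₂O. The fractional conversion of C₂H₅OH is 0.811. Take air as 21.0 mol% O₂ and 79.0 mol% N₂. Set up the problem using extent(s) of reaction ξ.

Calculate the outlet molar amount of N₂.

Stoichiometric O₂ = 3 × 58.1 = 174.3 mol; O₂ fed = 174.3 × 1.833 = 319.5 mol.
N₂ fed = 319.5 × 79/21 = 1202 mol.
Fuel reacted = 0.811 × 58.1 → ξ = 47.12 mol.
Outlet (n = n₀ + ν ξ):
  C₂H₅OH: 58.1 − 1(47.12) = 10.98
  O₂: 319.5 − 3(47.12) = 178.1
  N₂: 1202 (inert)
  CO₂: 0 + 2(47.12) = 94.24
  H₂O: 0 + 3(47.12) = 141.4

1200 mol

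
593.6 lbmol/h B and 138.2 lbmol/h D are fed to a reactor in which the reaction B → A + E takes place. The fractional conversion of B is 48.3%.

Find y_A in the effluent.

B reacted = 0.483 × 593.6 = 286.7 lbmol/h; ν_B = −1, so ξ = 286.7/1 = 286.7 lbmol/h.
Outlet amounts (n = n₀ + ν ξ):
  B: 593.6 − 1(286.7) = 306.9
  A: 0 + 1(286.7) = 286.7
  E: 0 + 1(286.7) = 286.7
  D: 138.2 (inert)
Total out = 1019 lbmol/h; y_A = 286.7 / 1019 = 0.2815.

0.281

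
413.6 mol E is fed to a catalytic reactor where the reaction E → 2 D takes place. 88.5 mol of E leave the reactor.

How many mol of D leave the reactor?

650 mol

For E: n = n₀ − 1ξ → 88.5 = 413.6 − 1ξ, giving ξ = 325.1 mol.
Outlet amounts (n = n₀ + ν ξ):
  E: 413.6 − 1(325.1) = 88.5
  D: 0 + 2(325.1) = 650.2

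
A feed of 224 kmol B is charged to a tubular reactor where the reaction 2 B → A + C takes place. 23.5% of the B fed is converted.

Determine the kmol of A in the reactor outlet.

B reacted = 0.235 × 224 = 52.64 kmol; ν_B = −2, so ξ = 52.64/2 = 26.32 kmol.
Outlet amounts (n = n₀ + ν ξ):
  B: 224 − 2(26.32) = 171.4
  A: 0 + 1(26.32) = 26.32
  C: 0 + 1(26.32) = 26.32

26.3 kmol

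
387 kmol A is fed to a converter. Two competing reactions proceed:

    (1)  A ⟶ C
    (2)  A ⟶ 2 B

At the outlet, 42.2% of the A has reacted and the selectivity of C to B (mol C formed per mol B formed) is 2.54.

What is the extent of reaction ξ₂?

Conversion of A: A consumed = 0.422 × 387 = 163.3 kmol = 1ξ₁ + 1ξ₂.
Selectivity: 1ξ₁ / (2ξ₂) = 2.54 → ξ₁ = 5.08 ξ₂.
Substitute: (1·5.08 + 1) ξ₂ = 163.3 → ξ₂ = 26.86 kmol, ξ₁ = 136.5 kmol.
Outlet amounts (n = n₀ + Σ ν·ξ):
  A: 387 − 1(136.5) − 1(26.86) = 223.7
  C: 0 + 1(136.5) = 136.5
  B: 0 + 2(26.86) = 53.72

ξ₂ = 26.9 kmol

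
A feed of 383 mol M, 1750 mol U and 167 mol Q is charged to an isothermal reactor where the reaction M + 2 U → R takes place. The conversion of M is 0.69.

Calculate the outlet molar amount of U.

M reacted = 0.69 × 383 = 264.3 mol; ν_M = −1, so ξ = 264.3/1 = 264.3 mol.
Outlet amounts (n = n₀ + ν ξ):
  M: 383 − 1(264.3) = 118.7
  U: 1750 − 2(264.3) = 1221
  R: 0 + 1(264.3) = 264.3
  Q: 167 (inert)

1220 mol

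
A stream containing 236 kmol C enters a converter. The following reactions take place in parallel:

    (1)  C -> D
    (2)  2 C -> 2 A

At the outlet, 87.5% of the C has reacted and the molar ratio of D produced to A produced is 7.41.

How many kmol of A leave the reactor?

Conversion of C: C consumed = 0.875 × 236 = 206.5 kmol = 1ξ₁ + 2ξ₂.
Selectivity: 1ξ₁ / (2ξ₂) = 7.41 → ξ₁ = 14.82 ξ₂.
Substitute: (1·14.82 + 2) ξ₂ = 206.5 → ξ₂ = 12.28 kmol, ξ₁ = 181.9 kmol.
Outlet amounts (n = n₀ + Σ ν·ξ):
  C: 236 − 1(181.9) − 2(12.28) = 29.5
  D: 0 + 1(181.9) = 181.9
  A: 0 + 2(12.28) = 24.55

24.6 kmol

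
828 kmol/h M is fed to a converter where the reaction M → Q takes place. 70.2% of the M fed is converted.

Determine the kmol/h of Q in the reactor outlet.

M reacted = 0.702 × 828 = 581.3 kmol/h; ν_M = −1, so ξ = 581.3/1 = 581.3 kmol/h.
Outlet amounts (n = n₀ + ν ξ):
  M: 828 − 1(581.3) = 246.7
  Q: 0 + 1(581.3) = 581.3

581 kmol/h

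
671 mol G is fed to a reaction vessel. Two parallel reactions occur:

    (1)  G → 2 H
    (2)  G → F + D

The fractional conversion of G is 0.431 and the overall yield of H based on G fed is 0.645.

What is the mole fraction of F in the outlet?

Yield of H: 2ξ₁ / 671 = 0.645 → ξ₁ = 216.4 mol.
Conversion of G: 1ξ₁ + 1ξ₂ = 0.431 × 671 = 289.2 → ξ₂ = 72.8 mol.
Outlet amounts (n = n₀ + Σ ν·ξ):
  G: 671 − 1(216.4) − 1(72.8) = 381.8
  H: 0 + 2(216.4) = 432.8
  F: 0 + 1(72.8) = 72.8
  D: 0 + 1(72.8) = 72.8
Total out = 960.2 mol; y_F = 72.8 / 960.2 = 0.07582.

0.0758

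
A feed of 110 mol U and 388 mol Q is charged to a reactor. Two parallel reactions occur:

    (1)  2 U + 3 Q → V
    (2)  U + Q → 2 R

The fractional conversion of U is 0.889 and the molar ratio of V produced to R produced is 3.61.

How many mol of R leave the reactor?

12.7 mol

Conversion of U: U consumed = 0.889 × 110 = 97.79 mol = 2ξ₁ + 1ξ₂.
Selectivity: 1ξ₁ / (2ξ₂) = 3.61 → ξ₁ = 7.22 ξ₂.
Substitute: (2·7.22 + 1) ξ₂ = 97.79 → ξ₂ = 6.334 mol, ξ₁ = 45.73 mol.
Outlet amounts (n = n₀ + Σ ν·ξ):
  U: 110 − 2(45.73) − 1(6.334) = 12.21
  Q: 388 − 3(45.73) − 1(6.334) = 244.5
  V: 0 + 1(45.73) = 45.73
  R: 0 + 2(6.334) = 12.67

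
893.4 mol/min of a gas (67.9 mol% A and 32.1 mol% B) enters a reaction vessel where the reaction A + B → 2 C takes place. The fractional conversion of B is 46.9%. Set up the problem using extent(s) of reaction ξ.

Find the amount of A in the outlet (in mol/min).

472 mol/min

B reacted = 0.469 × 286.8 = 134.5 mol/min; ν_B = −1, so ξ = 134.5/1 = 134.5 mol/min.
Outlet amounts (n = n₀ + ν ξ):
  A: 606.6 − 1(134.5) = 472.1
  B: 286.8 − 1(134.5) = 152.3
  C: 0 + 2(134.5) = 269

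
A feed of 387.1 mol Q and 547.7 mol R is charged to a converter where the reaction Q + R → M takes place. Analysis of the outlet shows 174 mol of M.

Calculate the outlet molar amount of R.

For M: n = n₀ + 1ξ → 174 = 0 + 1ξ, giving ξ = 174 mol.
Outlet amounts (n = n₀ + ν ξ):
  Q: 387.1 − 1(174) = 213.1
  R: 547.7 − 1(174) = 373.7
  M: 0 + 1(174) = 174

374 mol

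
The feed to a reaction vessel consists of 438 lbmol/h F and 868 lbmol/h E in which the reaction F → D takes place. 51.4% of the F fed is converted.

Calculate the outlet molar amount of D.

225 lbmol/h

F reacted = 0.514 × 438 = 225.1 lbmol/h; ν_F = −1, so ξ = 225.1/1 = 225.1 lbmol/h.
Outlet amounts (n = n₀ + ν ξ):
  F: 438 − 1(225.1) = 212.9
  D: 0 + 1(225.1) = 225.1
  E: 868 (inert)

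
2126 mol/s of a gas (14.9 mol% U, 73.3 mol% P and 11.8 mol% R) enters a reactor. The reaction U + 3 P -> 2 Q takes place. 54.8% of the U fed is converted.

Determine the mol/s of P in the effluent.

U reacted = 0.548 × 316.8 = 173.6 mol/s; ν_U = −1, so ξ = 173.6/1 = 173.6 mol/s.
Outlet amounts (n = n₀ + ν ξ):
  U: 316.8 − 1(173.6) = 143.2
  P: 1558 − 3(173.6) = 1038
  Q: 0 + 2(173.6) = 347.2
  R: 250.9 (inert)

1040 mol/s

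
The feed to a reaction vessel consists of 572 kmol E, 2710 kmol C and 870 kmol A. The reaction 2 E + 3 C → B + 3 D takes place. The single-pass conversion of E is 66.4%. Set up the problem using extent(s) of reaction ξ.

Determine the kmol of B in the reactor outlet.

E reacted = 0.664 × 572 = 379.8 kmol; ν_E = −2, so ξ = 379.8/2 = 189.9 kmol.
Outlet amounts (n = n₀ + ν ξ):
  E: 572 − 2(189.9) = 192.2
  C: 2710 − 3(189.9) = 2140
  B: 0 + 1(189.9) = 189.9
  D: 0 + 3(189.9) = 569.7
  A: 870 (inert)

190 kmol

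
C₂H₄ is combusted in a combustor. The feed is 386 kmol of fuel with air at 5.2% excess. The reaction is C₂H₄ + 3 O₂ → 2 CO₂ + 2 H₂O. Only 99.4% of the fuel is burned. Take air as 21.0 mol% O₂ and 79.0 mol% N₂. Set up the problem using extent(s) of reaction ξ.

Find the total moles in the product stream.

Stoichiometric O₂ = 3 × 386 = 1158 kmol; O₂ fed = 1158 × 1.052 = 1218 kmol.
N₂ fed = 1218 × 79/21 = 4583 kmol.
Fuel reacted = 0.994 × 386 → ξ = 383.7 kmol.
Outlet (n = n₀ + ν ξ):
  C₂H₄: 386 − 1(383.7) = 2.316
  O₂: 1218 − 3(383.7) = 67.16
  N₂: 4583 (inert)
  CO₂: 0 + 2(383.7) = 767.4
  H₂O: 0 + 2(383.7) = 767.4
Total out = 2.316 + 67.16 + 4583 + 767.4 + 767.4 = 6187 kmol.

6190 kmol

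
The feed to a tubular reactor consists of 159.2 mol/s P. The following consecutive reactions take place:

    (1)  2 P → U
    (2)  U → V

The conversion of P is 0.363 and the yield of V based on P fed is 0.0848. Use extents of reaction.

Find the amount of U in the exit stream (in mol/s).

Conversion of P: P consumed = 2ξ₁ = 0.363 × 159.2 → ξ₁ = 28.89 mol/s.
Yield of V: 1ξ₂ / 159.2 = 0.0848 → ξ₂ = 13.5 mol/s.
Outlet amounts (n = n₀ + Σ ν·ξ):
  P: 159.2 − 2(28.89) = 101.4
  U: 0 + 1(28.89) − 1(13.5) = 15.39
  V: 0 + 1(13.5) = 13.5

15.4 mol/s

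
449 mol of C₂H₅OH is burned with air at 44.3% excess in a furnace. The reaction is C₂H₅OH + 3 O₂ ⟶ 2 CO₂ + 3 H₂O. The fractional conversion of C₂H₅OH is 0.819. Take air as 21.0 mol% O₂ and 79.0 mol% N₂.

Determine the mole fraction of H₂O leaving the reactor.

0.11

Stoichiometric O₂ = 3 × 449 = 1347 mol; O₂ fed = 1347 × 1.443 = 1944 mol.
N₂ fed = 1944 × 79/21 = 7312 mol.
Fuel reacted = 0.819 × 449 → ξ = 367.7 mol.
Outlet (n = n₀ + ν ξ):
  C₂H₅OH: 449 − 1(367.7) = 81.27
  O₂: 1944 − 3(367.7) = 840.5
  N₂: 7312 (inert)
  CO₂: 0 + 2(367.7) = 735.5
  H₂O: 0 + 3(367.7) = 1103
Total out = 10070 mol; y_H₂O = 1103 / 10070 = 0.1095.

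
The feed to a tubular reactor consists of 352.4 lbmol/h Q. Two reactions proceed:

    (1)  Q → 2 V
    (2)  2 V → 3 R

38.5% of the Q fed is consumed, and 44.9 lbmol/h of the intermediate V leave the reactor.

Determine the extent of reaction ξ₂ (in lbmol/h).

ξ₂ = 113 lbmol/h

Conversion of Q: Q consumed = 1ξ₁ = 0.385 × 352.4 → ξ₁ = 135.7 lbmol/h.
V balance: n_V = 0 + 2ξ₁ − 2ξ₂ = 44.9 → ξ₂ = (2·135.7 − 44.9)/2 = 113.2 lbmol/h.
Outlet amounts (n = n₀ + Σ ν·ξ):
  Q: 352.4 − 1(135.7) = 216.7
  V: 0 + 2(135.7) − 2(113.2) = 44.9
  R: 0 + 3(113.2) = 339.7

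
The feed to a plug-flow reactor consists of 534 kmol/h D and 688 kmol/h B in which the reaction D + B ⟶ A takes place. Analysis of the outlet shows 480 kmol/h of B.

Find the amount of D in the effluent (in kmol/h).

For B: n = n₀ − 1ξ → 480 = 688 − 1ξ, giving ξ = 208 kmol/h.
Outlet amounts (n = n₀ + ν ξ):
  D: 534 − 1(208) = 326
  B: 688 − 1(208) = 480
  A: 0 + 1(208) = 208

326 kmol/h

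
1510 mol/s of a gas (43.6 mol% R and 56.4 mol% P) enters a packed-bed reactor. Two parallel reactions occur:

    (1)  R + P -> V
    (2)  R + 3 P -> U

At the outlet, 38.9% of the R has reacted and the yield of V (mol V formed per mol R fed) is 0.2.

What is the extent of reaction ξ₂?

ξ₂ = 124 mol/s

Yield of V: 1ξ₁ / 658.4 = 0.2 → ξ₁ = 131.7 mol/s.
Conversion of R: 1ξ₁ + 1ξ₂ = 0.389 × 658.4 = 256.1 → ξ₂ = 124.4 mol/s.
Outlet amounts (n = n₀ + Σ ν·ξ):
  R: 658.4 − 1(131.7) − 1(124.4) = 402.3
  P: 851.6 − 1(131.7) − 3(124.4) = 346.7
  V: 0 + 1(131.7) = 131.7
  U: 0 + 1(124.4) = 124.4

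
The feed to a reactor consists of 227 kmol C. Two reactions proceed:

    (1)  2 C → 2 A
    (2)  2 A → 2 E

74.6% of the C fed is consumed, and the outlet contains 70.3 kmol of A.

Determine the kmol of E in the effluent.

Conversion of C: C consumed = 2ξ₁ = 0.746 × 227 → ξ₁ = 84.67 kmol.
A balance: n_A = 0 + 2ξ₁ − 2ξ₂ = 70.3 → ξ₂ = (2·84.67 − 70.3)/2 = 49.52 kmol.
Outlet amounts (n = n₀ + Σ ν·ξ):
  C: 227 − 2(84.67) = 57.66
  A: 0 + 2(84.67) − 2(49.52) = 70.3
  E: 0 + 2(49.52) = 99.04

99 kmol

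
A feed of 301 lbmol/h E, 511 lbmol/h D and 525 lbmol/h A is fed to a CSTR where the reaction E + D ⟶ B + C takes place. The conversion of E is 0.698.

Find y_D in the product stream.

E reacted = 0.698 × 301 = 210.1 lbmol/h; ν_E = −1, so ξ = 210.1/1 = 210.1 lbmol/h.
Outlet amounts (n = n₀ + ν ξ):
  E: 301 − 1(210.1) = 90.9
  D: 511 − 1(210.1) = 300.9
  B: 0 + 1(210.1) = 210.1
  C: 0 + 1(210.1) = 210.1
  A: 525 (inert)
Total out = 1337 lbmol/h; y_D = 300.9 / 1337 = 0.2251.

0.225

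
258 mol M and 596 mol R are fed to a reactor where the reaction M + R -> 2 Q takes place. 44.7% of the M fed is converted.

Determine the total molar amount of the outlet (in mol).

854 mol

M reacted = 0.447 × 258 = 115.3 mol; ν_M = −1, so ξ = 115.3/1 = 115.3 mol.
Outlet amounts (n = n₀ + ν ξ):
  M: 258 − 1(115.3) = 142.7
  R: 596 − 1(115.3) = 480.7
  Q: 0 + 2(115.3) = 230.7
Total out = 142.7 + 480.7 + 230.7 = 854 mol.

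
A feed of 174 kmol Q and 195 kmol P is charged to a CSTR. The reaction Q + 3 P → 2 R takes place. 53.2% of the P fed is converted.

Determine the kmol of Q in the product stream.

139 kmol

P reacted = 0.532 × 195 = 103.7 kmol; ν_P = −3, so ξ = 103.7/3 = 34.58 kmol.
Outlet amounts (n = n₀ + ν ξ):
  Q: 174 − 1(34.58) = 139.4
  P: 195 − 3(34.58) = 91.26
  R: 0 + 2(34.58) = 69.16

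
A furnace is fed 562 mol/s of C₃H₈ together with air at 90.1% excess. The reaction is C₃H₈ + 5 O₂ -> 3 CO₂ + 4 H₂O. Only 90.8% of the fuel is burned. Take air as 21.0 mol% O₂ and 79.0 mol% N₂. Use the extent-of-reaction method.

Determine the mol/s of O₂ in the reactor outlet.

Stoichiometric O₂ = 5 × 562 = 2810 mol/s; O₂ fed = 2810 × 1.901 = 5342 mol/s.
N₂ fed = 5342 × 79/21 = 20100 mol/s.
Fuel reacted = 0.908 × 562 → ξ = 510.3 mol/s.
Outlet (n = n₀ + ν ξ):
  C₃H₈: 562 − 1(510.3) = 51.7
  O₂: 5342 − 5(510.3) = 2790
  N₂: 20100 (inert)
  CO₂: 0 + 3(510.3) = 1531
  H₂O: 0 + 4(510.3) = 2041

2790 mol/s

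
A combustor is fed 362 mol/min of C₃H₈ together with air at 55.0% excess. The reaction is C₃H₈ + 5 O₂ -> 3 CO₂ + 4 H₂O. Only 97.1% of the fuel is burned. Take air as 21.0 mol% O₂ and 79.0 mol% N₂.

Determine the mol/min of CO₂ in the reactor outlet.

1050 mol/min

Stoichiometric O₂ = 5 × 362 = 1810 mol/min; O₂ fed = 1810 × 1.550 = 2806 mol/min.
N₂ fed = 2806 × 79/21 = 10550 mol/min.
Fuel reacted = 0.971 × 362 → ξ = 351.5 mol/min.
Outlet (n = n₀ + ν ξ):
  C₃H₈: 362 − 1(351.5) = 10.5
  O₂: 2806 − 5(351.5) = 1048
  N₂: 10550 (inert)
  CO₂: 0 + 3(351.5) = 1055
  H₂O: 0 + 4(351.5) = 1406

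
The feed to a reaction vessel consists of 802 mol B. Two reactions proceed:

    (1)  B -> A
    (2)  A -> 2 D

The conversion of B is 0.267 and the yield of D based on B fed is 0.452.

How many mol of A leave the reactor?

Conversion of B: B consumed = 1ξ₁ = 0.267 × 802 → ξ₁ = 214.1 mol.
Yield of D: 2ξ₂ / 802 = 0.452 → ξ₂ = 181.3 mol.
Outlet amounts (n = n₀ + Σ ν·ξ):
  B: 802 − 1(214.1) = 587.9
  A: 0 + 1(214.1) − 1(181.3) = 32.88
  D: 0 + 2(181.3) = 362.5

32.9 mol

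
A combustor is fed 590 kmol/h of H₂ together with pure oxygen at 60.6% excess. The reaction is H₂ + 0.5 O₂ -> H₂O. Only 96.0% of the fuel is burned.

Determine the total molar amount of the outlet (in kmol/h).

781 kmol/h

Stoichiometric O₂ = 0.5 × 590 = 295 kmol/h; O₂ fed = 295 × 1.606 = 473.8 kmol/h.
Fuel reacted = 0.96 × 590 → ξ = 566.4 kmol/h.
Outlet (n = n₀ + ν ξ):
  H₂: 590 − 1(566.4) = 23.6
  O₂: 473.8 − 0.5(566.4) = 190.6
  H₂O: 0 + 1(566.4) = 566.4
Total out = 23.6 + 190.6 + 566.4 = 780.6 kmol/h.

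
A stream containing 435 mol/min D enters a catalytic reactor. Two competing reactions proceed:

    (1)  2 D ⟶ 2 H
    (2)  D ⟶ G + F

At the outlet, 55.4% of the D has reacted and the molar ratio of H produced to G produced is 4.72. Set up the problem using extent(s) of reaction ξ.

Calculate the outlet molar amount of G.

Conversion of D: D consumed = 0.554 × 435 = 241 mol/min = 2ξ₁ + 1ξ₂.
Selectivity: 2ξ₁ / (1ξ₂) = 4.72 → ξ₁ = 2.36 ξ₂.
Substitute: (2·2.36 + 1) ξ₂ = 241 → ξ₂ = 42.13 mol/min, ξ₁ = 99.43 mol/min.
Outlet amounts (n = n₀ + Σ ν·ξ):
  D: 435 − 2(99.43) − 1(42.13) = 194
  H: 0 + 2(99.43) = 198.9
  G: 0 + 1(42.13) = 42.13
  F: 0 + 1(42.13) = 42.13

42.1 mol/min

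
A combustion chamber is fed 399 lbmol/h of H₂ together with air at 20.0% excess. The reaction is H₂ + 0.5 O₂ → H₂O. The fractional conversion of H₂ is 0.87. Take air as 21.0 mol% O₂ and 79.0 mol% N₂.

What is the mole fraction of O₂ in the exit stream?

Stoichiometric O₂ = 0.5 × 399 = 199.5 lbmol/h; O₂ fed = 199.5 × 1.200 = 239.4 lbmol/h.
N₂ fed = 239.4 × 79/21 = 900.6 lbmol/h.
Fuel reacted = 0.87 × 399 → ξ = 347.1 lbmol/h.
Outlet (n = n₀ + ν ξ):
  H₂: 399 − 1(347.1) = 51.87
  O₂: 239.4 − 0.5(347.1) = 65.83
  N₂: 900.6 (inert)
  H₂O: 0 + 1(347.1) = 347.1
Total out = 1365 lbmol/h; y_O₂ = 65.83 / 1365 = 0.04822.

0.0482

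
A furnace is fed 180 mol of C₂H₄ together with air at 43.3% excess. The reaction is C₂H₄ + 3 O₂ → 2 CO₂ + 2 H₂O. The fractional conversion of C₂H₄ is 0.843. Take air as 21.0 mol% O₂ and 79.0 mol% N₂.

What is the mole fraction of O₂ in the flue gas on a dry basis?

0.0895

Stoichiometric O₂ = 3 × 180 = 540 mol; O₂ fed = 540 × 1.433 = 773.8 mol.
N₂ fed = 773.8 × 79/21 = 2911 mol.
Fuel reacted = 0.843 × 180 → ξ = 151.7 mol.
Outlet (n = n₀ + ν ξ):
  C₂H₄: 180 − 1(151.7) = 28.26
  O₂: 773.8 − 3(151.7) = 318.6
  N₂: 2911 (inert)
  CO₂: 0 + 2(151.7) = 303.5
  H₂O: 0 + 2(151.7) = 303.5
Dry total = 3561 mol; y_O₂ (dry) = 318.6 / 3561 = 0.08946.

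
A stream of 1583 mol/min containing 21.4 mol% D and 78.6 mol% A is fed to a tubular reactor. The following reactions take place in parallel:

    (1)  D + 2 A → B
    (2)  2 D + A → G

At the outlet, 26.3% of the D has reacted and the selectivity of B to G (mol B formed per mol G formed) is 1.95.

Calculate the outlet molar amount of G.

22.6 mol/min

Conversion of D: D consumed = 0.263 × 338.8 = 89.09 mol/min = 1ξ₁ + 2ξ₂.
Selectivity: 1ξ₁ / (1ξ₂) = 1.95 → ξ₁ = 1.95 ξ₂.
Substitute: (1·1.95 + 2) ξ₂ = 89.09 → ξ₂ = 22.56 mol/min, ξ₁ = 43.98 mol/min.
Outlet amounts (n = n₀ + Σ ν·ξ):
  D: 338.8 − 1(43.98) − 2(22.56) = 249.7
  A: 1244 − 2(43.98) − 1(22.56) = 1134
  B: 0 + 1(43.98) = 43.98
  G: 0 + 1(22.56) = 22.56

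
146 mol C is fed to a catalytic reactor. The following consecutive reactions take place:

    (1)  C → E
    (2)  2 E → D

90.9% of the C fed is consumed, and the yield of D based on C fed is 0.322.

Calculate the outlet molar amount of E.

Conversion of C: C consumed = 1ξ₁ = 0.909 × 146 → ξ₁ = 132.7 mol.
Yield of D: 1ξ₂ / 146 = 0.322 → ξ₂ = 47.01 mol.
Outlet amounts (n = n₀ + Σ ν·ξ):
  C: 146 − 1(132.7) = 13.29
  E: 0 + 1(132.7) − 2(47.01) = 38.69
  D: 0 + 1(47.01) = 47.01

38.7 mol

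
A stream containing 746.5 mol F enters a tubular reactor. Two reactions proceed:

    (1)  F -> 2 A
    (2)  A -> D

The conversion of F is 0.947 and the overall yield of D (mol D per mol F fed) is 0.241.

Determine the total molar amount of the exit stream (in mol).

1450 mol

Conversion of F: F consumed = 1ξ₁ = 0.947 × 746.5 → ξ₁ = 706.9 mol.
Yield of D: 1ξ₂ / 746.5 = 0.241 → ξ₂ = 179.9 mol.
Outlet amounts (n = n₀ + Σ ν·ξ):
  F: 746.5 − 1(706.9) = 39.56
  A: 0 + 2(706.9) − 1(179.9) = 1234
  D: 0 + 1(179.9) = 179.9
Total out = 39.56 + 1234 + 179.9 = 1453 mol.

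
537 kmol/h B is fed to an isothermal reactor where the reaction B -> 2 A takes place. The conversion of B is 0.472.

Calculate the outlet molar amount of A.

507 kmol/h

B reacted = 0.472 × 537 = 253.5 kmol/h; ν_B = −1, so ξ = 253.5/1 = 253.5 kmol/h.
Outlet amounts (n = n₀ + ν ξ):
  B: 537 − 1(253.5) = 283.5
  A: 0 + 2(253.5) = 506.9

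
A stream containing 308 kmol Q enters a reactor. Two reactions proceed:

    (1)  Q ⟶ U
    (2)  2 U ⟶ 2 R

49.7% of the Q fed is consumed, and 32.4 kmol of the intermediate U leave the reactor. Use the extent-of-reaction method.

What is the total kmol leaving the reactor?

Conversion of Q: Q consumed = 1ξ₁ = 0.497 × 308 → ξ₁ = 153.1 kmol.
U balance: n_U = 0 + 1ξ₁ − 2ξ₂ = 32.4 → ξ₂ = (1·153.1 − 32.4)/2 = 60.34 kmol.
Outlet amounts (n = n₀ + Σ ν·ξ):
  Q: 308 − 1(153.1) = 154.9
  U: 0 + 1(153.1) − 2(60.34) = 32.4
  R: 0 + 2(60.34) = 120.7
Total out = 154.9 + 32.4 + 120.7 = 308 kmol.

308 kmol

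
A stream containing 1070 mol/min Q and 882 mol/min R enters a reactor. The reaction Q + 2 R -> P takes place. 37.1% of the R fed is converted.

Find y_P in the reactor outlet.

R reacted = 0.371 × 882 = 327.2 mol/min; ν_R = −2, so ξ = 327.2/2 = 163.6 mol/min.
Outlet amounts (n = n₀ + ν ξ):
  Q: 1070 − 1(163.6) = 906.4
  R: 882 − 2(163.6) = 554.8
  P: 0 + 1(163.6) = 163.6
Total out = 1625 mol/min; y_P = 163.6 / 1625 = 0.1007.

0.101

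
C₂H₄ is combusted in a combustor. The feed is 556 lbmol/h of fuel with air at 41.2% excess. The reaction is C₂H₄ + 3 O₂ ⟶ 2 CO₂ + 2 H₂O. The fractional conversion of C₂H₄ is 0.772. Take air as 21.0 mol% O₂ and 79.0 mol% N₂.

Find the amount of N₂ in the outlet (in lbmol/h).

8860 lbmol/h

Stoichiometric O₂ = 3 × 556 = 1668 lbmol/h; O₂ fed = 1668 × 1.412 = 2355 lbmol/h.
N₂ fed = 2355 × 79/21 = 8860 lbmol/h.
Fuel reacted = 0.772 × 556 → ξ = 429.2 lbmol/h.
Outlet (n = n₀ + ν ξ):
  C₂H₄: 556 − 1(429.2) = 126.8
  O₂: 2355 − 3(429.2) = 1068
  N₂: 8860 (inert)
  CO₂: 0 + 2(429.2) = 858.5
  H₂O: 0 + 2(429.2) = 858.5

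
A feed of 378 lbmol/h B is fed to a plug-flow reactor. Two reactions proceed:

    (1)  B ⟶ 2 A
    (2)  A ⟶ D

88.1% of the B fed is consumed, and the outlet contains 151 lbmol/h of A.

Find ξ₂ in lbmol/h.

ξ₂ = 515 lbmol/h

Conversion of B: B consumed = 1ξ₁ = 0.881 × 378 → ξ₁ = 333 lbmol/h.
A balance: n_A = 0 + 2ξ₁ − 1ξ₂ = 151 → ξ₂ = (2·333 − 151)/1 = 515 lbmol/h.
Outlet amounts (n = n₀ + Σ ν·ξ):
  B: 378 − 1(333) = 44.98
  A: 0 + 2(333) − 1(515) = 151
  D: 0 + 1(515) = 515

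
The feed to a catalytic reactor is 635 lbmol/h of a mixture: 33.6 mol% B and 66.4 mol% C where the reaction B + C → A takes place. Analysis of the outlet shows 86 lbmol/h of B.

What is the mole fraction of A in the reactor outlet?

0.251

For B: n = n₀ − 1ξ → 86 = 213.4 − 1ξ, giving ξ = 127.4 lbmol/h.
Outlet amounts (n = n₀ + ν ξ):
  B: 213.4 − 1(127.4) = 86
  C: 421.6 − 1(127.4) = 294.3
  A: 0 + 1(127.4) = 127.4
Total out = 507.6 lbmol/h; y_A = 127.4 / 507.6 = 0.2509.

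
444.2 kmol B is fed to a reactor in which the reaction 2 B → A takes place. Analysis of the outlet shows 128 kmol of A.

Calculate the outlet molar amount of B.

188 kmol

For A: n = n₀ + 1ξ → 128 = 0 + 1ξ, giving ξ = 128 kmol.
Outlet amounts (n = n₀ + ν ξ):
  B: 444.2 − 2(128) = 188.2
  A: 0 + 1(128) = 128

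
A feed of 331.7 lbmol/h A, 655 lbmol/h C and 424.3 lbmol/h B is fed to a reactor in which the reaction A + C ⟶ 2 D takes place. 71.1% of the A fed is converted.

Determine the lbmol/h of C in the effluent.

A reacted = 0.711 × 331.7 = 235.8 lbmol/h; ν_A = −1, so ξ = 235.8/1 = 235.8 lbmol/h.
Outlet amounts (n = n₀ + ν ξ):
  A: 331.7 − 1(235.8) = 95.86
  C: 655 − 1(235.8) = 419.2
  D: 0 + 2(235.8) = 471.7
  B: 424.3 (inert)

419 lbmol/h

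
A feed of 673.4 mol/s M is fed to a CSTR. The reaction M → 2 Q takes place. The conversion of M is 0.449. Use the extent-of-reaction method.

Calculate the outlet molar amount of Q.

605 mol/s

M reacted = 0.449 × 673.4 = 302.4 mol/s; ν_M = −1, so ξ = 302.4/1 = 302.4 mol/s.
Outlet amounts (n = n₀ + ν ξ):
  M: 673.4 − 1(302.4) = 371
  Q: 0 + 2(302.4) = 604.7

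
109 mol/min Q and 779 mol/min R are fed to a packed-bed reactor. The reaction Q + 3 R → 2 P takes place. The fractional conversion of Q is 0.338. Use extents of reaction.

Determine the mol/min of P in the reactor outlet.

73.7 mol/min

Q reacted = 0.338 × 109 = 36.84 mol/min; ν_Q = −1, so ξ = 36.84/1 = 36.84 mol/min.
Outlet amounts (n = n₀ + ν ξ):
  Q: 109 − 1(36.84) = 72.16
  R: 779 − 3(36.84) = 668.5
  P: 0 + 2(36.84) = 73.68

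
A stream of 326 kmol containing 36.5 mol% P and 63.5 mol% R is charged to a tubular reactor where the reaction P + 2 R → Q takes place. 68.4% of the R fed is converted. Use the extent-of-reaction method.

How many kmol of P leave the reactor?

R reacted = 0.684 × 207 = 141.6 kmol; ν_R = −2, so ξ = 141.6/2 = 70.8 kmol.
Outlet amounts (n = n₀ + ν ξ):
  P: 119 − 1(70.8) = 48.19
  R: 207 − 2(70.8) = 65.42
  Q: 0 + 1(70.8) = 70.8

48.2 kmol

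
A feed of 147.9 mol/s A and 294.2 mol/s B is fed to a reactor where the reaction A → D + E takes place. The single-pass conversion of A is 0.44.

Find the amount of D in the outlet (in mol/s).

65.1 mol/s

A reacted = 0.44 × 147.9 = 65.08 mol/s; ν_A = −1, so ξ = 65.08/1 = 65.08 mol/s.
Outlet amounts (n = n₀ + ν ξ):
  A: 147.9 − 1(65.08) = 82.82
  D: 0 + 1(65.08) = 65.08
  E: 0 + 1(65.08) = 65.08
  B: 294.2 (inert)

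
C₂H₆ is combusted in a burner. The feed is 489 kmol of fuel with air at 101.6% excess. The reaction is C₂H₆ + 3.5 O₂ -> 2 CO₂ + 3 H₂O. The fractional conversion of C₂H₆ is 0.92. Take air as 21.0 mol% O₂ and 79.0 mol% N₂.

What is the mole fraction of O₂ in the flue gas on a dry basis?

Stoichiometric O₂ = 3.5 × 489 = 1712 kmol; O₂ fed = 1712 × 2.016 = 3450 kmol.
N₂ fed = 3450 × 79/21 = 12980 kmol.
Fuel reacted = 0.92 × 489 → ξ = 449.9 kmol.
Outlet (n = n₀ + ν ξ):
  C₂H₆: 489 − 1(449.9) = 39.12
  O₂: 3450 − 3.5(449.9) = 1876
  N₂: 12980 (inert)
  CO₂: 0 + 2(449.9) = 899.8
  H₂O: 0 + 3(449.9) = 1350
Dry total = 15790 kmol; y_O₂ (dry) = 1876 / 15790 = 0.1188.

0.119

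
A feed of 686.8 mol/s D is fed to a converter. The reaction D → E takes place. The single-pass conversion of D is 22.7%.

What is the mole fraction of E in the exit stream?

0.227

D reacted = 0.227 × 686.8 = 155.9 mol/s; ν_D = −1, so ξ = 155.9/1 = 155.9 mol/s.
Outlet amounts (n = n₀ + ν ξ):
  D: 686.8 − 1(155.9) = 530.9
  E: 0 + 1(155.9) = 155.9
Total out = 686.8 mol/s; y_E = 155.9 / 686.8 = 0.227.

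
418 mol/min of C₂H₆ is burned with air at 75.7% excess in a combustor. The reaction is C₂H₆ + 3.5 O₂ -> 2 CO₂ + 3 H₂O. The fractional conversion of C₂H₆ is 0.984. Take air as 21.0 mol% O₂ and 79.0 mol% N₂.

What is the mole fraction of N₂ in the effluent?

Stoichiometric O₂ = 3.5 × 418 = 1463 mol/min; O₂ fed = 1463 × 1.757 = 2570 mol/min.
N₂ fed = 2570 × 79/21 = 9670 mol/min.
Fuel reacted = 0.984 × 418 → ξ = 411.3 mol/min.
Outlet (n = n₀ + ν ξ):
  C₂H₆: 418 − 1(411.3) = 6.688
  O₂: 2570 − 3.5(411.3) = 1131
  N₂: 9670 (inert)
  CO₂: 0 + 2(411.3) = 822.6
  H₂O: 0 + 3(411.3) = 1234
Total out = 12860 mol/min; y_N₂ = 9670 / 12860 = 0.7517.

0.752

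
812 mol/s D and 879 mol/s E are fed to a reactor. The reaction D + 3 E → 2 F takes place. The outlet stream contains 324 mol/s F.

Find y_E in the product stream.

0.287

For F: n = n₀ + 2ξ → 324 = 0 + 2ξ, giving ξ = 162 mol/s.
Outlet amounts (n = n₀ + ν ξ):
  D: 812 − 1(162) = 650
  E: 879 − 3(162) = 393
  F: 0 + 2(162) = 324
Total out = 1367 mol/s; y_E = 393 / 1367 = 0.2875.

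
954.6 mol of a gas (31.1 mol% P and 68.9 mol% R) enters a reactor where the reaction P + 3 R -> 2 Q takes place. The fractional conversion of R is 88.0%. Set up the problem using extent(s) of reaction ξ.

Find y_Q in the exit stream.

0.678

R reacted = 0.88 × 657.7 = 578.8 mol; ν_R = −3, so ξ = 578.8/3 = 192.9 mol.
Outlet amounts (n = n₀ + ν ξ):
  P: 296.9 − 1(192.9) = 103.9
  R: 657.7 − 3(192.9) = 78.93
  Q: 0 + 2(192.9) = 385.9
Total out = 568.7 mol; y_Q = 385.9 / 568.7 = 0.6785.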